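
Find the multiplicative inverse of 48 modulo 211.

211 = 4*48 + 19
48 = 2*19 + 10
19 = 1*10 + 9
10 = 1*9 + 1
9 = 9*1 + 0
gcd(48, 211) = 1, so the inverse exists.
Back-substitute for 1:
1 = 1*10 − 1*9
  = −1*19 + 2*10
  = 2*48 − 5*19
  = −5*211 + 22*48
So 48⁻¹ ≡ 22 (mod 211).

22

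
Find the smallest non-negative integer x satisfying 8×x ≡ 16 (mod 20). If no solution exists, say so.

2

gcd(8, 20) = 4, and 4 | 16, so solutions exist.
Divide through by 4: 2×x ≡ 4 mod 5.
2⁻¹ ≡ 3 (mod 5).
x ≡ 3×4 ≡ 2 (mod 5).
The smallest non-negative solution is x = 2.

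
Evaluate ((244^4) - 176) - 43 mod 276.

(244)^4 ≡ 52 (mod 276)
52 - 176 = -124 ≡ 152 (mod 276)
152 - 43 = 109

109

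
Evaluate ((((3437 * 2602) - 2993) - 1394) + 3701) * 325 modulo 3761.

960

3437 * 2602 = 8943074 ≡ 3177 (mod 3761)
3177 - 2993 = 184
184 - 1394 = -1210 ≡ 2551 (mod 3761)
2551 + 3701 = 6252 ≡ 2491 (mod 3761)
2491 * 325 = 809575 ≡ 960 (mod 3761)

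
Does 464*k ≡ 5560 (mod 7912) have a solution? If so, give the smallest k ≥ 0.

gcd(464, 7912) = 8, and 8 | 5560, so solutions exist.
Divide through by 8: 58*k ≡ 695 mod 989.
58⁻¹ ≡ 324 (mod 989).
k ≡ 324*695 ≡ 677 (mod 989).
The smallest non-negative solution is k = 677.

677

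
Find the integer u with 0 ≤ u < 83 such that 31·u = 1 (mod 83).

83 = 2·31 + 21
31 = 1·21 + 10
21 = 2·10 + 1
10 = 10·1 + 0
gcd(31, 83) = 1, so the inverse exists.
Bézout: 1 = 3·83 − 8·31.
So 31⁻¹ ≡ −8 ≡ 75 (mod 83).

75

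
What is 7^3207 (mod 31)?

3207 in binary is 110010000111, i.e. 3207 = 2048 + 1024 + 128 + 4 + 2 + 1.
7^1 ≡ 7 (mod 31)
7^2 ≡ 7^2 = 49 ≡ 18 (mod 31)
7^4 ≡ 18^2 = 324 ≡ 14 (mod 31)
7^8 ≡ 14^2 = 196 ≡ 10 (mod 31)
7^16 ≡ 10^2 = 100 ≡ 7 (mod 31)
7^32 ≡ 7^2 = 49 ≡ 18 (mod 31)
7^64 ≡ 18^2 = 324 ≡ 14 (mod 31)
7^128 ≡ 14^2 = 196 ≡ 10 (mod 31)
7^256 ≡ 10^2 = 100 ≡ 7 (mod 31)
7^512 ≡ 7^2 = 49 ≡ 18 (mod 31)
7^1024 ≡ 18^2 = 324 ≡ 14 (mod 31)
7^2048 ≡ 14^2 = 196 ≡ 10 (mod 31)
7^3207 = 7^2048 · 7^1024 · 7^128 · 7^4 · 7^2 · 7^1 ≡ 10 · 14 · 10 · 14 · 18 · 7 (mod 31).
Accumulate the product:
10 · 14 = 140 ≡ 16
16 · 10 = 160 ≡ 5
5 · 14 = 70 ≡ 8
8 · 18 = 144 ≡ 20
20 · 7 = 140 ≡ 16

16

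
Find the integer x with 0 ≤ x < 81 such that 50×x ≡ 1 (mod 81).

47

81 = 1*50 + 31
50 = 1*31 + 19
31 = 1*19 + 12
19 = 1*12 + 7
12 = 1*7 + 5
7 = 1*5 + 2
5 = 2*2 + 1
2 = 2*1 + 0
gcd(50, 81) = 1, so the inverse exists.
Bézout: 1 = 21*81 − 34*50.
So 50⁻¹ ≡ −34 ≡ 47 (mod 81).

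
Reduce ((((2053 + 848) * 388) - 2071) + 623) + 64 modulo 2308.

2053 + 848 = 2901 ≡ 593 (mod 2308)
593 * 388 = 230084 ≡ 1592 (mod 2308)
1592 - 2071 = -479 ≡ 1829 (mod 2308)
1829 + 623 = 2452 ≡ 144 (mod 2308)
144 + 64 = 208

208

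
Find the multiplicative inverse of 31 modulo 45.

45 = 1×31 + 14
31 = 2×14 + 3
14 = 4×3 + 2
3 = 1×2 + 1
2 = 2×1 + 0
gcd(31, 45) = 1, so the inverse exists.
Back-substitute for 1:
1 = 1×3 − 1×2
  = −1×14 + 5×3
  = 5×31 − 11×14
  = −11×45 + 16×31
So 31⁻¹ ≡ 16 (mod 45).

16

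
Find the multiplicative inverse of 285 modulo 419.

222

Run the extended Euclidean algorithm:
419 = 1*285 + 134
285 = 2*134 + 17
134 = 7*17 + 15
17 = 1*15 + 2
15 = 7*2 + 1
2 = 2*1 + 0
gcd(285, 419) = 1, so the inverse exists.
Back-substitute for 1:
1 = 1*15 − 7*2
  = −7*17 + 8*15
  = 8*134 − 63*17
  = −63*285 + 134*134
  = 134*419 − 197*285
So 285⁻¹ ≡ −197 ≡ 222 (mod 419).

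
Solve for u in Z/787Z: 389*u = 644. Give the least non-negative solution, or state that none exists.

469

gcd(389, 787) = 1, so a unique solution mod 787 exists.
389⁻¹ ≡ 437 (mod 787).
u ≡ 437*644 ≡ 469 (mod 787).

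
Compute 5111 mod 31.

5111 = 164·31 + 27, so 5111 ≡ 27 (mod 31).

27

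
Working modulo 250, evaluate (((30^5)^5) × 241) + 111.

111

(30)^5 ≡ 0 (mod 250)
(0)^5 ≡ 0 (mod 250)
0 × 241 = 0
0 + 111 = 111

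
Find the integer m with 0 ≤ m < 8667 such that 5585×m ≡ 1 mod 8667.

Apply the Euclidean algorithm and back-substitute:
8667 = 1·5585 + 3082
5585 = 1·3082 + 2503
3082 = 1·2503 + 579
2503 = 4·579 + 187
579 = 3·187 + 18
187 = 10·18 + 7
18 = 2·7 + 4
7 = 1·4 + 3
4 = 1·3 + 1
3 = 3·1 + 0
gcd(5585, 8667) = 1, so the inverse exists.
Bézout: 1 = 1553·8667 − 2410·5585.
So 5585⁻¹ ≡ −2410 ≡ 6257 (mod 8667).

6257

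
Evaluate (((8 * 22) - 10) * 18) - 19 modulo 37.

9

8 * 22 = 176 ≡ 28 (mod 37)
28 - 10 = 18
18 * 18 = 324 ≡ 28 (mod 37)
28 - 19 = 9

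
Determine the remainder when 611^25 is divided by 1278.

611^1 ≡ 611 (mod 1278)
611^2 ≡ 611^2 = 373321 ≡ 145 (mod 1278)
611^4 ≡ 145^2 = 21025 ≡ 577 (mod 1278)
611^8 ≡ 577^2 = 332929 ≡ 649 (mod 1278)
611^16 ≡ 649^2 = 421201 ≡ 739 (mod 1278)
611^25 = 611^16 × 611^8 × 611^1 ≡ 739 × 649 × 611 (mod 1278).
Accumulate the product:
739 × 649 = 479611 ≡ 361
361 × 611 = 220571 ≡ 755

755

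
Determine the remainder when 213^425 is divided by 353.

331

Compute successive squares:
213^1 ≡ 213 (mod 353)
213^2 ≡ 213^2 = 45369 ≡ 185 (mod 353)
213^4 ≡ 185^2 = 34225 ≡ 337 (mod 353)
213^8 ≡ 337^2 = 113569 ≡ 256 (mod 353)
213^16 ≡ 256^2 = 65536 ≡ 231 (mod 353)
213^32 ≡ 231^2 = 53361 ≡ 58 (mod 353)
213^64 ≡ 58^2 = 3364 ≡ 187 (mod 353)
213^128 ≡ 187^2 = 34969 ≡ 22 (mod 353)
213^256 ≡ 22^2 = 484 ≡ 131 (mod 353)
213^425 = 213^256 · 213^128 · 213^32 · 213^8 · 213^1 ≡ 131 · 22 · 58 · 256 · 213 (mod 353).
Accumulate the product:
131 · 22 = 2882 ≡ 58
58 · 58 = 3364 ≡ 187
187 · 256 = 47872 ≡ 217
217 · 213 = 46221 ≡ 331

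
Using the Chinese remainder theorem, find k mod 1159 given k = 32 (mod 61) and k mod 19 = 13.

32

61⁻¹ mod 19: 61·5 ≡ 1 (mod 19), so 61⁻¹ ≡ 5.
k = 32 + 61·((13 − 32)·5 mod 19) = 32 + 61·0 = 32.
Check: 32 mod 61 = 32, 32 mod 19 = 13. ✓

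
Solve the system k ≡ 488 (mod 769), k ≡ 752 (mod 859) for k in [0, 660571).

482651

769⁻¹ mod 859: 769×754 ≡ 1 (mod 859), so 769⁻¹ ≡ 754.
k = 488 + 769×((752 − 488)×754 mod 859) = 488 + 769×627 = 482651.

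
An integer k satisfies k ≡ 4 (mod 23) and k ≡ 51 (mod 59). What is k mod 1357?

23⁻¹ mod 59: 23*18 ≡ 1 (mod 59), so 23⁻¹ ≡ 18.
k = 4 + 23*((51 − 4)*18 mod 59) = 4 + 23*20 = 464.

464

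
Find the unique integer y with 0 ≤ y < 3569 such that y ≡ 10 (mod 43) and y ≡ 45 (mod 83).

43⁻¹ mod 83: 43*56 ≡ 1 (mod 83), so 43⁻¹ ≡ 56.
y = 10 + 43*((45 − 10)*56 mod 83) = 10 + 43*51 = 2203.

2203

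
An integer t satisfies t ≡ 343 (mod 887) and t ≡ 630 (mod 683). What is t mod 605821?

887⁻¹ mod 683: 887*606 ≡ 1 (mod 683), so 887⁻¹ ≡ 606.
t = 343 + 887*((630 − 343)*606 mod 683) = 343 + 887*440 = 390623.

390623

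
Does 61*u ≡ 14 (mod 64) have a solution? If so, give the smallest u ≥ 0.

gcd(61, 64) = 1, so a unique solution mod 64 exists.
61⁻¹ ≡ 21 (mod 64).
u ≡ 21*14 ≡ 38 (mod 64).

38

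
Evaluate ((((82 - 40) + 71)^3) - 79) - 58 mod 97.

79

82 - 40 = 42
42 + 71 = 113 ≡ 16 (mod 97)
(16)^3 ≡ 22 (mod 97)
22 - 79 = -57 ≡ 40 (mod 97)
40 - 58 = -18 ≡ 79 (mod 97)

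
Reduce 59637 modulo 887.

59637 = 67*887 + 208, so 59637 ≡ 208 (mod 887).

208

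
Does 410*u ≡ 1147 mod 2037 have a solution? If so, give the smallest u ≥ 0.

gcd(410, 2037) = 1, so a unique solution mod 2037 exists.
410⁻¹ ≡ 1724 (mod 2037).
u ≡ 1724*1147 ≡ 1538 (mod 2037).

1538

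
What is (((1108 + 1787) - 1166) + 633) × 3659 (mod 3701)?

1108 + 1787 = 2895
2895 - 1166 = 1729
1729 + 633 = 2362
2362 × 3659 = 8642558 ≡ 723 (mod 3701)

723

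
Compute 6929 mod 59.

6929 = 117·59 + 26, so 6929 ≡ 26 (mod 59).

26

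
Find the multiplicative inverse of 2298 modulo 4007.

4007 = 1×2298 + 1709
2298 = 1×1709 + 589
1709 = 2×589 + 531
589 = 1×531 + 58
531 = 9×58 + 9
58 = 6×9 + 4
9 = 2×4 + 1
4 = 4×1 + 0
gcd(2298, 4007) = 1, so the inverse exists.
Back-substitute for 1:
1 = 1×9 − 2×4
  = −2×58 + 13×9
  = 13×531 − 119×58
  = −119×589 + 132×531
  = 132×1709 − 383×589
  = −383×2298 + 515×1709
  = 515×4007 − 898×2298
So 2298⁻¹ ≡ −898 ≡ 3109 (mod 4007).

3109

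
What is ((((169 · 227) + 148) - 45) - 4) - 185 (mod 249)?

169 · 227 = 38363 ≡ 17 (mod 249)
17 + 148 = 165
165 - 45 = 120
120 - 4 = 116
116 - 185 = -69 ≡ 180 (mod 249)

180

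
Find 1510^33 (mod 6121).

33 in binary is 100001, i.e. 33 = 32 + 1.
1510^1 ≡ 1510 (mod 6121)
1510^2 ≡ 1510^2 = 2280100 ≡ 3088 (mod 6121)
1510^4 ≡ 3088^2 = 9535744 ≡ 5347 (mod 6121)
1510^8 ≡ 5347^2 = 28590409 ≡ 5339 (mod 6121)
1510^16 ≡ 5339^2 = 28504921 ≡ 5545 (mod 6121)
1510^32 ≡ 5545^2 = 30747025 ≡ 1242 (mod 6121)
1510^33 = 1510^32 · 1510^1 ≡ 1242 · 1510 (mod 6121).
1242 · 1510 = 1875420 ≡ 2394 (mod 6121).

2394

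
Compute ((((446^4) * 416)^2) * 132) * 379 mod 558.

546

(446)^4 ≡ 400 (mod 558)
400 * 416 = 166400 ≡ 116 (mod 558)
(116)^2 ≡ 64 (mod 558)
64 * 132 = 8448 ≡ 78 (mod 558)
78 * 379 = 29562 ≡ 546 (mod 558)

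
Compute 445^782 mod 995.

Compute successive squares:
782 in binary is 1100001110, i.e. 782 = 512 + 256 + 8 + 4 + 2.
445^1 ≡ 445 (mod 995)
445^2 ≡ 445^2 = 198025 ≡ 20 (mod 995)
445^4 ≡ 20^2 = 400 (mod 995)
445^8 ≡ 400^2 = 160000 ≡ 800 (mod 995)
445^16 ≡ 800^2 = 640000 ≡ 215 (mod 995)
445^32 ≡ 215^2 = 46225 ≡ 455 (mod 995)
445^64 ≡ 455^2 = 207025 ≡ 65 (mod 995)
445^128 ≡ 65^2 = 4225 ≡ 245 (mod 995)
445^256 ≡ 245^2 = 60025 ≡ 325 (mod 995)
445^512 ≡ 325^2 = 105625 ≡ 155 (mod 995)
445^782 = 445^512 · 445^256 · 445^8 · 445^4 · 445^2 ≡ 155 · 325 · 800 · 400 · 20 (mod 995).
Accumulate the product:
155 · 325 = 50375 ≡ 625
625 · 800 = 500000 ≡ 510
510 · 400 = 204000 ≡ 25
25 · 20 = 500

500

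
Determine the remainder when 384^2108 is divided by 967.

165

384^1 ≡ 384 (mod 967)
384^2 ≡ 384^2 = 147456 ≡ 472 (mod 967)
384^4 ≡ 472^2 = 222784 ≡ 374 (mod 967)
384^8 ≡ 374^2 = 139876 ≡ 628 (mod 967)
384^16 ≡ 628^2 = 394384 ≡ 815 (mod 967)
384^32 ≡ 815^2 = 664225 ≡ 863 (mod 967)
384^64 ≡ 863^2 = 744769 ≡ 179 (mod 967)
384^128 ≡ 179^2 = 32041 ≡ 130 (mod 967)
384^256 ≡ 130^2 = 16900 ≡ 461 (mod 967)
384^512 ≡ 461^2 = 212521 ≡ 748 (mod 967)
384^1024 ≡ 748^2 = 559504 ≡ 578 (mod 967)
384^2048 ≡ 578^2 = 334084 ≡ 469 (mod 967)
384^2108 = 384^2048 · 384^32 · 384^16 · 384^8 · 384^4 ≡ 469 · 863 · 815 · 628 · 374 (mod 967).
Accumulate the product:
469 · 863 = 404747 ≡ 541
541 · 815 = 440915 ≡ 930
930 · 628 = 584040 ≡ 939
939 · 374 = 351186 ≡ 165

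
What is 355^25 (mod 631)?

Using repeated squaring:
355^1 ≡ 355 (mod 631)
355^2 ≡ 355^2 = 126025 ≡ 456 (mod 631)
355^4 ≡ 456^2 = 207936 ≡ 337 (mod 631)
355^8 ≡ 337^2 = 113569 ≡ 620 (mod 631)
355^16 ≡ 620^2 = 384400 ≡ 121 (mod 631)
355^25 = 355^16 × 355^8 × 355^1 ≡ 121 × 620 × 355 (mod 631).
Accumulate the product:
121 × 620 = 75020 ≡ 562
562 × 355 = 199510 ≡ 114

114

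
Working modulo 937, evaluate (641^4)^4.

908

(641)^4 ≡ 745 (mod 937)
(745)^4 ≡ 908 (mod 937)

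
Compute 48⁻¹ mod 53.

By the extended Euclidean algorithm:
53 = 1·48 + 5
48 = 9·5 + 3
5 = 1·3 + 2
3 = 1·2 + 1
2 = 2·1 + 0
gcd(48, 53) = 1, so the inverse exists.
Bézout: 1 = −19·53 + 21·48.
So 48⁻¹ ≡ 21 (mod 53).

21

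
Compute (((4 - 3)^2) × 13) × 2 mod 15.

4 - 3 = 1
(1)^2 ≡ 1 (mod 15)
1 × 13 = 13
13 × 2 = 26 ≡ 11 (mod 15)

11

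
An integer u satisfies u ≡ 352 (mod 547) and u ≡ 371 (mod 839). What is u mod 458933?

547⁻¹ mod 839: 547*204 ≡ 1 (mod 839), so 547⁻¹ ≡ 204.
u = 352 + 547*((371 − 352)*204 mod 839) = 352 + 547*520 = 284792.

284792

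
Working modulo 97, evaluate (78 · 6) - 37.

43

78 · 6 = 468 ≡ 80 (mod 97)
80 - 37 = 43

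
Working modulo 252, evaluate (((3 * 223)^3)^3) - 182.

43

3 * 223 = 669 ≡ 165 (mod 252)
(165)^3 ≡ 225 (mod 252)
(225)^3 ≡ 225 (mod 252)
225 - 182 = 43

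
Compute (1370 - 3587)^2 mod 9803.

1370 - 3587 = -2217 ≡ 7586 (mod 9803)
(7586)^2 ≡ 3786 (mod 9803)

3786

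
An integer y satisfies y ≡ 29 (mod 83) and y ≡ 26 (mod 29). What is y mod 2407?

83⁻¹ mod 29: 83×7 ≡ 1 (mod 29), so 83⁻¹ ≡ 7.
y = 29 + 83×((26 − 29)×7 mod 29) = 29 + 83×8 = 693.
Check: 693 mod 83 = 29, 693 mod 29 = 26. ✓

693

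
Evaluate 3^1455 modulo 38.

31

Using repeated squaring:
1455 in binary is 10110101111, i.e. 1455 = 1024 + 256 + 128 + 32 + 8 + 4 + 2 + 1.
3^1 ≡ 3 (mod 38)
3^2 ≡ 3^2 = 9 (mod 38)
3^4 ≡ 9^2 = 81 ≡ 5 (mod 38)
3^8 ≡ 5^2 = 25 (mod 38)
3^16 ≡ 25^2 = 625 ≡ 17 (mod 38)
3^32 ≡ 17^2 = 289 ≡ 23 (mod 38)
3^64 ≡ 23^2 = 529 ≡ 35 (mod 38)
3^128 ≡ 35^2 = 1225 ≡ 9 (mod 38)
3^256 ≡ 9^2 = 81 ≡ 5 (mod 38)
3^512 ≡ 5^2 = 25 (mod 38)
3^1024 ≡ 25^2 = 625 ≡ 17 (mod 38)
3^1455 = 3^1024 * 3^256 * 3^128 * 3^32 * 3^8 * 3^4 * 3^2 * 3^1 ≡ 17 * 5 * 9 * 23 * 25 * 5 * 9 * 3 (mod 38).
Accumulate the product:
17 * 5 = 85 ≡ 9
9 * 9 = 81 ≡ 5
5 * 23 = 115 ≡ 1
1 * 25 = 25
25 * 5 = 125 ≡ 11
11 * 9 = 99 ≡ 23
23 * 3 = 69 ≡ 31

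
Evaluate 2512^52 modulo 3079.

828

Compute successive squares:
2512^1 ≡ 2512 (mod 3079)
2512^2 ≡ 2512^2 = 6310144 ≡ 1273 (mod 3079)
2512^4 ≡ 1273^2 = 1620529 ≡ 975 (mod 3079)
2512^8 ≡ 975^2 = 950625 ≡ 2293 (mod 3079)
2512^16 ≡ 2293^2 = 5257849 ≡ 1996 (mod 3079)
2512^32 ≡ 1996^2 = 3984016 ≡ 2869 (mod 3079)
2512^52 = 2512^32 * 2512^16 * 2512^4 ≡ 2869 * 1996 * 975 (mod 3079).
Accumulate the product:
2869 * 1996 = 5726524 ≡ 2663
2663 * 975 = 2596425 ≡ 828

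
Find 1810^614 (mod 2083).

1518

614 in binary is 1001100110, i.e. 614 = 512 + 64 + 32 + 4 + 2.
1810^1 ≡ 1810 (mod 2083)
1810^2 ≡ 1810^2 = 3276100 ≡ 1624 (mod 2083)
1810^4 ≡ 1624^2 = 2637376 ≡ 298 (mod 2083)
1810^8 ≡ 298^2 = 88804 ≡ 1318 (mod 2083)
1810^16 ≡ 1318^2 = 1737124 ≡ 1985 (mod 2083)
1810^32 ≡ 1985^2 = 3940225 ≡ 1272 (mod 2083)
1810^64 ≡ 1272^2 = 1617984 ≡ 1576 (mod 2083)
1810^128 ≡ 1576^2 = 2483776 ≡ 840 (mod 2083)
1810^256 ≡ 840^2 = 705600 ≡ 1546 (mod 2083)
1810^512 ≡ 1546^2 = 2390116 ≡ 915 (mod 2083)
1810^614 = 1810^512 · 1810^64 · 1810^32 · 1810^4 · 1810^2 ≡ 915 · 1576 · 1272 · 298 · 1624 (mod 2083).
Accumulate the product:
915 · 1576 = 1442040 ≡ 604
604 · 1272 = 768288 ≡ 1744
1744 · 298 = 519712 ≡ 1045
1045 · 1624 = 1697080 ≡ 1518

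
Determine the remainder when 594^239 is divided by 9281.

239 in binary is 11101111, i.e. 239 = 128 + 64 + 32 + 8 + 4 + 2 + 1.
594^1 ≡ 594 (mod 9281)
594^2 ≡ 594^2 = 352836 ≡ 158 (mod 9281)
594^4 ≡ 158^2 = 24964 ≡ 6402 (mod 9281)
594^8 ≡ 6402^2 = 40985604 ≡ 708 (mod 9281)
594^16 ≡ 708^2 = 501264 ≡ 90 (mod 9281)
594^32 ≡ 90^2 = 8100 (mod 9281)
594^64 ≡ 8100^2 = 65610000 ≡ 2611 (mod 9281)
594^128 ≡ 2611^2 = 6817321 ≡ 5067 (mod 9281)
594^239 = 594^128 * 594^64 * 594^32 * 594^8 * 594^4 * 594^2 * 594^1 ≡ 5067 * 2611 * 8100 * 708 * 6402 * 158 * 594 (mod 9281).
Accumulate the product:
5067 * 2611 = 13229937 ≡ 4512
4512 * 8100 = 36547200 ≡ 7903
7903 * 708 = 5595324 ≡ 8162
8162 * 6402 = 52253124 ≡ 1094
1094 * 158 = 172852 ≡ 5794
5794 * 594 = 3441636 ≡ 7666

7666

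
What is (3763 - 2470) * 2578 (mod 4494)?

3300

3763 - 2470 = 1293
1293 * 2578 = 3333354 ≡ 3300 (mod 4494)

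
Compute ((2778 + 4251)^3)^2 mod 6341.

6311

2778 + 4251 = 7029 ≡ 688 (mod 6341)
(688)^3 ≡ 5935 (mod 6341)
(5935)^2 ≡ 6311 (mod 6341)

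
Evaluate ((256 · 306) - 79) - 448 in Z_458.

407

256 · 306 = 78336 ≡ 18 (mod 458)
18 - 79 = -61 ≡ 397 (mod 458)
397 - 448 = -51 ≡ 407 (mod 458)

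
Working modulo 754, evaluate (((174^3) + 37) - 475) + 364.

(174)^3 ≡ 580 (mod 754)
580 + 37 = 617
617 - 475 = 142
142 + 364 = 506

506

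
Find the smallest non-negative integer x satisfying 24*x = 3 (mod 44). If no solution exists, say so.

no solution

gcd(24, 44) = 4, and 4 does not divide 3.
So the congruence has no solution.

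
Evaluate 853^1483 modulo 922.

31

Using repeated squaring:
853^1 ≡ 853 (mod 922)
853^2 ≡ 853^2 = 727609 ≡ 151 (mod 922)
853^4 ≡ 151^2 = 22801 ≡ 673 (mod 922)
853^8 ≡ 673^2 = 452929 ≡ 227 (mod 922)
853^16 ≡ 227^2 = 51529 ≡ 819 (mod 922)
853^32 ≡ 819^2 = 670761 ≡ 467 (mod 922)
853^64 ≡ 467^2 = 218089 ≡ 497 (mod 922)
853^128 ≡ 497^2 = 247009 ≡ 835 (mod 922)
853^256 ≡ 835^2 = 697225 ≡ 193 (mod 922)
853^512 ≡ 193^2 = 37249 ≡ 369 (mod 922)
853^1024 ≡ 369^2 = 136161 ≡ 627 (mod 922)
853^1483 = 853^1024 * 853^256 * 853^128 * 853^64 * 853^8 * 853^2 * 853^1 ≡ 627 * 193 * 835 * 497 * 227 * 151 * 853 (mod 922).
Accumulate the product:
627 * 193 = 121011 ≡ 229
229 * 835 = 191215 ≡ 361
361 * 497 = 179417 ≡ 549
549 * 227 = 124623 ≡ 153
153 * 151 = 23103 ≡ 53
53 * 853 = 45209 ≡ 31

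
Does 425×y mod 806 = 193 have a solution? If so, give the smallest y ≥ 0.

gcd(425, 806) = 1, so a unique solution mod 806 exists.
425⁻¹ ≡ 55 (mod 806).
y ≡ 55×193 ≡ 137 (mod 806).

137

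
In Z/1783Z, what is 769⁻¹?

1783 = 2×769 + 245
769 = 3×245 + 34
245 = 7×34 + 7
34 = 4×7 + 6
7 = 1×6 + 1
6 = 6×1 + 0
gcd(769, 1783) = 1, so the inverse exists.
Bézout: 1 = 113×1783 − 262×769.
So 769⁻¹ ≡ −262 ≡ 1521 (mod 1783).

1521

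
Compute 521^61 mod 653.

525

61 in binary is 111101, i.e. 61 = 32 + 16 + 8 + 4 + 1.
521^1 ≡ 521 (mod 653)
521^2 ≡ 521^2 = 271441 ≡ 446 (mod 653)
521^4 ≡ 446^2 = 198916 ≡ 404 (mod 653)
521^8 ≡ 404^2 = 163216 ≡ 619 (mod 653)
521^16 ≡ 619^2 = 383161 ≡ 503 (mod 653)
521^32 ≡ 503^2 = 253009 ≡ 298 (mod 653)
521^61 = 521^32 · 521^16 · 521^8 · 521^4 · 521^1 ≡ 298 · 503 · 619 · 404 · 521 (mod 653).
Accumulate the product:
298 · 503 = 149894 ≡ 357
357 · 619 = 220983 ≡ 269
269 · 404 = 108676 ≡ 278
278 · 521 = 144838 ≡ 525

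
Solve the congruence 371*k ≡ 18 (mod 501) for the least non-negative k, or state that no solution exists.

339

gcd(371, 501) = 1, so a unique solution mod 501 exists.
371⁻¹ ≡ 158 (mod 501).
k ≡ 158*18 ≡ 339 (mod 501).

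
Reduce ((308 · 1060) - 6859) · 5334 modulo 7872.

308 · 1060 = 326480 ≡ 3728 (mod 7872)
3728 - 6859 = -3131 ≡ 4741 (mod 7872)
4741 · 5334 = 25288494 ≡ 3630 (mod 7872)

3630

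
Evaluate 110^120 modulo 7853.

Compute successive squares:
120 in binary is 1111000, i.e. 120 = 64 + 32 + 16 + 8.
110^1 ≡ 110 (mod 7853)
110^2 ≡ 110^2 = 12100 ≡ 4247 (mod 7853)
110^4 ≡ 4247^2 = 18037009 ≡ 6521 (mod 7853)
110^8 ≡ 6521^2 = 42523441 ≡ 7299 (mod 7853)
110^16 ≡ 7299^2 = 53275401 ≡ 649 (mod 7853)
110^32 ≡ 649^2 = 421201 ≡ 4992 (mod 7853)
110^64 ≡ 4992^2 = 24920064 ≡ 2495 (mod 7853)
110^120 = 110^64 · 110^32 · 110^16 · 110^8 ≡ 2495 · 4992 · 649 · 7299 (mod 7853).
Accumulate the product:
2495 · 4992 = 12455040 ≡ 182
182 · 649 = 118118 ≡ 323
323 · 7299 = 2357577 ≡ 1677

1677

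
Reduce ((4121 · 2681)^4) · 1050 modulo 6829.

4121 · 2681 = 11048401 ≡ 5908 (mod 6829)
(5908)^4 ≡ 5180 (mod 6829)
5180 · 1050 = 5439000 ≡ 3116 (mod 6829)

3116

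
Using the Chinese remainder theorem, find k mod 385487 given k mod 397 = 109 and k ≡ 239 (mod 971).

158512

397⁻¹ mod 971: 397×384 ≡ 1 (mod 971), so 397⁻¹ ≡ 384.
k = 109 + 397×((239 − 109)×384 mod 971) = 109 + 397×399 = 158512.
Check: 158512 mod 397 = 109, 158512 mod 971 = 239. ✓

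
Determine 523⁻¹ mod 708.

Apply the Euclidean algorithm and back-substitute:
708 = 1×523 + 185
523 = 2×185 + 153
185 = 1×153 + 32
153 = 4×32 + 25
32 = 1×25 + 7
25 = 3×7 + 4
7 = 1×4 + 3
4 = 1×3 + 1
3 = 3×1 + 0
gcd(523, 708) = 1, so the inverse exists.
Bézout: 1 = −147×708 + 199×523.
So 523⁻¹ ≡ 199 (mod 708).

199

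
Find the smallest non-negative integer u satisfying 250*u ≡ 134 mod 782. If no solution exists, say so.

354

gcd(250, 782) = 2, and 2 | 134, so solutions exist.
Divide through by 2: 125*u = 67 (mod 391).
125⁻¹ ≡ 122 (mod 391).
u ≡ 122*67 ≡ 354 (mod 391).
The smallest non-negative solution is u = 354.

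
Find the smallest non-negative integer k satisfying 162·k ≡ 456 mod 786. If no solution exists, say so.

95

gcd(162, 786) = 6, and 6 | 456, so solutions exist.
Divide through by 6: 27·k ≡ 76 mod 131.
27⁻¹ ≡ 34 (mod 131).
k ≡ 34·76 ≡ 95 (mod 131).
The smallest non-negative solution is k = 95.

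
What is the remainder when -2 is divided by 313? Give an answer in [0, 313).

311

-2 = -1·313 + 311, so -2 ≡ 311 (mod 313).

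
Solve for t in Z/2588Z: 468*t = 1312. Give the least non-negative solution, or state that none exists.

gcd(468, 2588) = 4, and 4 | 1312, so solutions exist.
Divide through by 4: 117*t ≡ 328 (mod 647).
117⁻¹ ≡ 553 (mod 647).
t ≡ 553*328 ≡ 224 (mod 647).
The smallest non-negative solution is t = 224.

224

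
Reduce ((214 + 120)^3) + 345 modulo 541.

297

214 + 120 = 334
(334)^3 ≡ 493 (mod 541)
493 + 345 = 838 ≡ 297 (mod 541)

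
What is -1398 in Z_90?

-1398 = -16·90 + 42, so -1398 ≡ 42 (mod 90).

42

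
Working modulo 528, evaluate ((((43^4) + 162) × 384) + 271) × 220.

(43)^4 ≡ 1 (mod 528)
1 + 162 = 163
163 × 384 = 62592 ≡ 288 (mod 528)
288 + 271 = 559 ≡ 31 (mod 528)
31 × 220 = 6820 ≡ 484 (mod 528)

484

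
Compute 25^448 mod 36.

Compute successive squares:
448 in binary is 111000000, i.e. 448 = 256 + 128 + 64.
25^1 ≡ 25 (mod 36)
25^2 ≡ 25^2 = 625 ≡ 13 (mod 36)
25^4 ≡ 13^2 = 169 ≡ 25 (mod 36)
25^8 ≡ 25^2 = 625 ≡ 13 (mod 36)
25^16 ≡ 13^2 = 169 ≡ 25 (mod 36)
25^32 ≡ 25^2 = 625 ≡ 13 (mod 36)
25^64 ≡ 13^2 = 169 ≡ 25 (mod 36)
25^128 ≡ 25^2 = 625 ≡ 13 (mod 36)
25^256 ≡ 13^2 = 169 ≡ 25 (mod 36)
25^448 = 25^256 * 25^128 * 25^64 ≡ 25 * 13 * 25 (mod 36).
Accumulate the product:
25 * 13 = 325 ≡ 1
1 * 25 = 25

25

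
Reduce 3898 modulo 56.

34

3898 = 69×56 + 34, so 3898 ≡ 34 (mod 56).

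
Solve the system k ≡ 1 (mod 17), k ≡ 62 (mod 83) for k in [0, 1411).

477

17⁻¹ mod 83: 17*44 ≡ 1 (mod 83), so 17⁻¹ ≡ 44.
k = 1 + 17*((62 − 1)*44 mod 83) = 1 + 17*28 = 477.
Check: 477 mod 17 = 1, 477 mod 83 = 62. ✓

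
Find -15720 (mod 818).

-15720 = -20×818 + 640, so -15720 ≡ 640 (mod 818).

640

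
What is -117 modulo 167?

-117 = -1×167 + 50, so -117 ≡ 50 (mod 167).

50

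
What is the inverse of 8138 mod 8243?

Apply the Euclidean algorithm and back-substitute:
8243 = 1*8138 + 105
8138 = 77*105 + 53
105 = 1*53 + 52
53 = 1*52 + 1
52 = 52*1 + 0
gcd(8138, 8243) = 1, so the inverse exists.
Back-substitute for 1:
1 = 1*53 − 1*52
  = −1*105 + 2*53
  = 2*8138 − 155*105
  = −155*8243 + 157*8138
So 8138⁻¹ ≡ 157 (mod 8243).

157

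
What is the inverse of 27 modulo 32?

19

By the extended Euclidean algorithm:
32 = 1×27 + 5
27 = 5×5 + 2
5 = 2×2 + 1
2 = 2×1 + 0
gcd(27, 32) = 1, so the inverse exists.
Bézout: 1 = 11×32 − 13×27.
So 27⁻¹ ≡ −13 ≡ 19 (mod 32).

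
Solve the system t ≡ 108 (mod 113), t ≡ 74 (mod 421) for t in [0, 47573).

16493

113⁻¹ mod 421: 113×231 ≡ 1 (mod 421), so 113⁻¹ ≡ 231.
t = 108 + 113×((74 − 108)×231 mod 421) = 108 + 113×145 = 16493.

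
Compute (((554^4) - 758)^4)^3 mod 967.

934

(554)^4 ≡ 947 (mod 967)
947 - 758 = 189
(189)^4 ≡ 463 (mod 967)
(463)^3 ≡ 934 (mod 967)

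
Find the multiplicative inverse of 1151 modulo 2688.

383

2688 = 2*1151 + 386
1151 = 2*386 + 379
386 = 1*379 + 7
379 = 54*7 + 1
7 = 7*1 + 0
gcd(1151, 2688) = 1, so the inverse exists.
Bézout: 1 = −164*2688 + 383*1151.
So 1151⁻¹ ≡ 383 (mod 2688).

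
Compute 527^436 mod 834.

436 in binary is 110110100, i.e. 436 = 256 + 128 + 32 + 16 + 4.
527^1 ≡ 527 (mod 834)
527^2 ≡ 527^2 = 277729 ≡ 7 (mod 834)
527^4 ≡ 7^2 = 49 (mod 834)
527^8 ≡ 49^2 = 2401 ≡ 733 (mod 834)
527^16 ≡ 733^2 = 537289 ≡ 193 (mod 834)
527^32 ≡ 193^2 = 37249 ≡ 553 (mod 834)
527^64 ≡ 553^2 = 305809 ≡ 565 (mod 834)
527^128 ≡ 565^2 = 319225 ≡ 637 (mod 834)
527^256 ≡ 637^2 = 405769 ≡ 445 (mod 834)
527^436 = 527^256 * 527^128 * 527^32 * 527^16 * 527^4 ≡ 445 * 637 * 553 * 193 * 49 (mod 834).
Accumulate the product:
445 * 637 = 283465 ≡ 739
739 * 553 = 408667 ≡ 7
7 * 193 = 1351 ≡ 517
517 * 49 = 25333 ≡ 313

313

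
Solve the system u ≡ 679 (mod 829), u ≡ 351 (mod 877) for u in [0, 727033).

829⁻¹ mod 877: 829*676 ≡ 1 (mod 877), so 829⁻¹ ≡ 676.
u = 679 + 829*((351 − 679)*676 mod 877) = 679 + 829*153 = 127516.

127516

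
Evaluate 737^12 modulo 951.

310

12 in binary is 1100, i.e. 12 = 8 + 4.
737^1 ≡ 737 (mod 951)
737^2 ≡ 737^2 = 543169 ≡ 148 (mod 951)
737^4 ≡ 148^2 = 21904 ≡ 31 (mod 951)
737^8 ≡ 31^2 = 961 ≡ 10 (mod 951)
737^12 = 737^8 × 737^4 ≡ 10 × 31 (mod 951).
10 × 31 = 310 ≡ 310 (mod 951).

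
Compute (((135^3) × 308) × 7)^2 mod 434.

350

(135)^3 ≡ 29 (mod 434)
29 × 308 = 8932 ≡ 252 (mod 434)
252 × 7 = 1764 ≡ 28 (mod 434)
(28)^2 ≡ 350 (mod 434)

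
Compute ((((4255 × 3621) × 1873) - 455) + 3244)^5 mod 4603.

2962

4255 × 3621 = 15407355 ≡ 1114 (mod 4603)
1114 × 1873 = 2086522 ≡ 1363 (mod 4603)
1363 - 455 = 908
908 + 3244 = 4152
(4152)^5 ≡ 2962 (mod 4603)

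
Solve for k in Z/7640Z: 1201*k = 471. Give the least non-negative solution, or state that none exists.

gcd(1201, 7640) = 1, so a unique solution mod 7640 exists.
1201⁻¹ ≡ 4841 (mod 7640).
k ≡ 4841*471 ≡ 3391 (mod 7640).

3391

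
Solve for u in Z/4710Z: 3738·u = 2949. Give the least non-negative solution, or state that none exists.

no solution

gcd(3738, 4710) = 6, and 6 does not divide 2949.
So the congruence has no solution.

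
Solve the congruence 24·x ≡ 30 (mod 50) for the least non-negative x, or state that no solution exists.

gcd(24, 50) = 2, and 2 | 30, so solutions exist.
Divide through by 2: 12·x = 15 (mod 25).
12⁻¹ ≡ 23 (mod 25).
x ≡ 23·15 ≡ 20 (mod 25).
The smallest non-negative solution is x = 20.

20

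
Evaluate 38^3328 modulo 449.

444

3328 in binary is 110100000000, i.e. 3328 = 2048 + 1024 + 256.
38^1 ≡ 38 (mod 449)
38^2 ≡ 38^2 = 1444 ≡ 97 (mod 449)
38^4 ≡ 97^2 = 9409 ≡ 429 (mod 449)
38^8 ≡ 429^2 = 184041 ≡ 400 (mod 449)
38^16 ≡ 400^2 = 160000 ≡ 156 (mod 449)
38^32 ≡ 156^2 = 24336 ≡ 90 (mod 449)
38^64 ≡ 90^2 = 8100 ≡ 18 (mod 449)
38^128 ≡ 18^2 = 324 (mod 449)
38^256 ≡ 324^2 = 104976 ≡ 359 (mod 449)
38^512 ≡ 359^2 = 128881 ≡ 18 (mod 449)
38^1024 ≡ 18^2 = 324 (mod 449)
38^2048 ≡ 324^2 = 104976 ≡ 359 (mod 449)
38^3328 = 38^2048 * 38^1024 * 38^256 ≡ 359 * 324 * 359 (mod 449).
Accumulate the product:
359 * 324 = 116316 ≡ 25
25 * 359 = 8975 ≡ 444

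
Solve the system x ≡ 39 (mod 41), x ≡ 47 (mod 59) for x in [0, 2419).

41⁻¹ mod 59: 41×36 ≡ 1 (mod 59), so 41⁻¹ ≡ 36.
x = 39 + 41×((47 − 39)×36 mod 59) = 39 + 41×52 = 2171.
Check: 2171 mod 41 = 39, 2171 mod 59 = 47. ✓

2171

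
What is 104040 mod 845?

104040 = 123*845 + 105, so 104040 ≡ 105 (mod 845).

105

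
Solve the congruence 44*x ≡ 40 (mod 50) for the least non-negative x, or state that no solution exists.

gcd(44, 50) = 2, and 2 | 40, so solutions exist.
Divide through by 2: 22*x ≡ 20 mod 25.
22⁻¹ ≡ 8 (mod 25).
x ≡ 8*20 ≡ 10 (mod 25).
The smallest non-negative solution is x = 10.

10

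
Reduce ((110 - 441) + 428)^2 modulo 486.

110 - 441 = -331 ≡ 155 (mod 486)
155 + 428 = 583 ≡ 97 (mod 486)
(97)^2 ≡ 175 (mod 486)

175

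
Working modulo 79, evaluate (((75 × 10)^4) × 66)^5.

75 × 10 = 750 ≡ 39 (mod 79)
(39)^4 ≡ 5 (mod 79)
5 × 66 = 330 ≡ 14 (mod 79)
(14)^5 ≡ 71 (mod 79)

71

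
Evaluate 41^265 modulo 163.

60

Using repeated squaring:
265 in binary is 100001001, i.e. 265 = 256 + 8 + 1.
41^1 ≡ 41 (mod 163)
41^2 ≡ 41^2 = 1681 ≡ 51 (mod 163)
41^4 ≡ 51^2 = 2601 ≡ 156 (mod 163)
41^8 ≡ 156^2 = 24336 ≡ 49 (mod 163)
41^16 ≡ 49^2 = 2401 ≡ 119 (mod 163)
41^32 ≡ 119^2 = 14161 ≡ 143 (mod 163)
41^64 ≡ 143^2 = 20449 ≡ 74 (mod 163)
41^128 ≡ 74^2 = 5476 ≡ 97 (mod 163)
41^256 ≡ 97^2 = 9409 ≡ 118 (mod 163)
41^265 = 41^256 × 41^8 × 41^1 ≡ 118 × 49 × 41 (mod 163).
Accumulate the product:
118 × 49 = 5782 ≡ 77
77 × 41 = 3157 ≡ 60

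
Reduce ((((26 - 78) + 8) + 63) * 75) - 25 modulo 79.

57

26 - 78 = -52 ≡ 27 (mod 79)
27 + 8 = 35
35 + 63 = 98 ≡ 19 (mod 79)
19 * 75 = 1425 ≡ 3 (mod 79)
3 - 25 = -22 ≡ 57 (mod 79)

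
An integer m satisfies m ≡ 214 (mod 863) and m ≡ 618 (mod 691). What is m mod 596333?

863⁻¹ mod 691: 863*229 ≡ 1 (mod 691), so 863⁻¹ ≡ 229.
m = 214 + 863*((618 − 214)*229 mod 691) = 214 + 863*613 = 529233.

529233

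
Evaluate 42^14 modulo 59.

42^1 ≡ 42 (mod 59)
42^2 ≡ 42^2 = 1764 ≡ 53 (mod 59)
42^4 ≡ 53^2 = 2809 ≡ 36 (mod 59)
42^8 ≡ 36^2 = 1296 ≡ 57 (mod 59)
42^14 = 42^8 · 42^4 · 42^2 ≡ 57 · 36 · 53 (mod 59).
Accumulate the product:
57 · 36 = 2052 ≡ 46
46 · 53 = 2438 ≡ 19

19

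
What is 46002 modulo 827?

517

46002 = 55·827 + 517, so 46002 ≡ 517 (mod 827).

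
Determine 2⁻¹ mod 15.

8

By the extended Euclidean algorithm:
15 = 7*2 + 1
2 = 2*1 + 0
gcd(2, 15) = 1, so the inverse exists.
Bézout: 1 = 1*15 − 7*2.
So 2⁻¹ ≡ −7 ≡ 8 (mod 15).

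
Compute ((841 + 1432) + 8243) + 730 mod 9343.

1903

841 + 1432 = 2273
2273 + 8243 = 10516 ≡ 1173 (mod 9343)
1173 + 730 = 1903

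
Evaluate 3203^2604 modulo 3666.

By square-and-multiply:
2604 in binary is 101000101100, i.e. 2604 = 2048 + 512 + 32 + 8 + 4.
3203^1 ≡ 3203 (mod 3666)
3203^2 ≡ 3203^2 = 10259209 ≡ 1741 (mod 3666)
3203^4 ≡ 1741^2 = 3031081 ≡ 2965 (mod 3666)
3203^8 ≡ 2965^2 = 8791225 ≡ 157 (mod 3666)
3203^16 ≡ 157^2 = 24649 ≡ 2653 (mod 3666)
3203^32 ≡ 2653^2 = 7038409 ≡ 3355 (mod 3666)
3203^64 ≡ 3355^2 = 11256025 ≡ 1405 (mod 3666)
3203^128 ≡ 1405^2 = 1974025 ≡ 1717 (mod 3666)
3203^256 ≡ 1717^2 = 2948089 ≡ 625 (mod 3666)
3203^512 ≡ 625^2 = 390625 ≡ 2029 (mod 3666)
3203^1024 ≡ 2029^2 = 4116841 ≡ 3589 (mod 3666)
3203^2048 ≡ 3589^2 = 12880921 ≡ 2263 (mod 3666)
3203^2604 = 3203^2048 * 3203^512 * 3203^32 * 3203^8 * 3203^4 ≡ 2263 * 2029 * 3355 * 157 * 2965 (mod 3666).
Accumulate the product:
2263 * 2029 = 4591627 ≡ 1795
1795 * 3355 = 6022225 ≡ 2653
2653 * 157 = 416521 ≡ 2263
2263 * 2965 = 6709795 ≡ 1015

1015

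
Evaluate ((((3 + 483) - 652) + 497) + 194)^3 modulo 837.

3 + 483 = 486
486 - 652 = -166 ≡ 671 (mod 837)
671 + 497 = 1168 ≡ 331 (mod 837)
331 + 194 = 525
(525)^3 ≡ 54 (mod 837)

54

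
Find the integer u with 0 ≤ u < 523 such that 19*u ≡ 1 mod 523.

468

Run the extended Euclidean algorithm:
523 = 27×19 + 10
19 = 1×10 + 9
10 = 1×9 + 1
9 = 9×1 + 0
gcd(19, 523) = 1, so the inverse exists.
Bézout: 1 = 2×523 − 55×19.
So 19⁻¹ ≡ −55 ≡ 468 (mod 523).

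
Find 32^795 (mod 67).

Compute successive squares:
32^1 ≡ 32 (mod 67)
32^2 ≡ 32^2 = 1024 ≡ 19 (mod 67)
32^4 ≡ 19^2 = 361 ≡ 26 (mod 67)
32^8 ≡ 26^2 = 676 ≡ 6 (mod 67)
32^16 ≡ 6^2 = 36 (mod 67)
32^32 ≡ 36^2 = 1296 ≡ 23 (mod 67)
32^64 ≡ 23^2 = 529 ≡ 60 (mod 67)
32^128 ≡ 60^2 = 3600 ≡ 49 (mod 67)
32^256 ≡ 49^2 = 2401 ≡ 56 (mod 67)
32^512 ≡ 56^2 = 3136 ≡ 54 (mod 67)
32^795 = 32^512 * 32^256 * 32^16 * 32^8 * 32^2 * 32^1 ≡ 54 * 56 * 36 * 6 * 19 * 32 (mod 67).
Accumulate the product:
54 * 56 = 3024 ≡ 9
9 * 36 = 324 ≡ 56
56 * 6 = 336 ≡ 1
1 * 19 = 19
19 * 32 = 608 ≡ 5

5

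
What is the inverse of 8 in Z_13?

13 = 1*8 + 5
8 = 1*5 + 3
5 = 1*3 + 2
3 = 1*2 + 1
2 = 2*1 + 0
gcd(8, 13) = 1, so the inverse exists.
Bézout: 1 = −3*13 + 5*8.
So 8⁻¹ ≡ 5 (mod 13).

5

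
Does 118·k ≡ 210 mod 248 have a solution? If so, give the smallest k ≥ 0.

27

gcd(118, 248) = 2, and 2 | 210, so solutions exist.
Divide through by 2: 59·k mod 124 = 105.
59⁻¹ ≡ 103 (mod 124).
k ≡ 103·105 ≡ 27 (mod 124).
The smallest non-negative solution is k = 27.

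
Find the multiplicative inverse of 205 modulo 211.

Run the extended Euclidean algorithm:
211 = 1*205 + 6
205 = 34*6 + 1
6 = 6*1 + 0
gcd(205, 211) = 1, so the inverse exists.
Back-substitute for 1:
1 = 1*205 − 34*6
  = −34*211 + 35*205
So 205⁻¹ ≡ 35 (mod 211).

35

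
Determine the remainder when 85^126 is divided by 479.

20

Using repeated squaring:
126 in binary is 1111110, i.e. 126 = 64 + 32 + 16 + 8 + 4 + 2.
85^1 ≡ 85 (mod 479)
85^2 ≡ 85^2 = 7225 ≡ 40 (mod 479)
85^4 ≡ 40^2 = 1600 ≡ 163 (mod 479)
85^8 ≡ 163^2 = 26569 ≡ 224 (mod 479)
85^16 ≡ 224^2 = 50176 ≡ 360 (mod 479)
85^32 ≡ 360^2 = 129600 ≡ 270 (mod 479)
85^64 ≡ 270^2 = 72900 ≡ 92 (mod 479)
85^126 = 85^64 * 85^32 * 85^16 * 85^8 * 85^4 * 85^2 ≡ 92 * 270 * 360 * 224 * 163 * 40 (mod 479).
Accumulate the product:
92 * 270 = 24840 ≡ 411
411 * 360 = 147960 ≡ 428
428 * 224 = 95872 ≡ 72
72 * 163 = 11736 ≡ 240
240 * 40 = 9600 ≡ 20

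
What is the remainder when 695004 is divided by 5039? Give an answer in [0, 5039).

4661

695004 = 137×5039 + 4661, so 695004 ≡ 4661 (mod 5039).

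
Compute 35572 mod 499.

143

35572 = 71·499 + 143, so 35572 ≡ 143 (mod 499).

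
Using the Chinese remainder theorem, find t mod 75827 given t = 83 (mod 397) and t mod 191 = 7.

53678

397⁻¹ mod 191: 397×51 ≡ 1 (mod 191), so 397⁻¹ ≡ 51.
t = 83 + 397×((7 − 83)×51 mod 191) = 83 + 397×135 = 53678.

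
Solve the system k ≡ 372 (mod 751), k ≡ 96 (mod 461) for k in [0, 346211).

305278

751⁻¹ mod 461: 751*62 ≡ 1 (mod 461), so 751⁻¹ ≡ 62.
k = 372 + 751*((96 − 372)*62 mod 461) = 372 + 751*406 = 305278.
Check: 305278 mod 751 = 372, 305278 mod 461 = 96. ✓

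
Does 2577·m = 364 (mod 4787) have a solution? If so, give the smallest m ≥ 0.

1802

gcd(2577, 4787) = 1, so a unique solution mod 4787 exists.
2577⁻¹ ≡ 4187 (mod 4787).
m ≡ 4187·364 ≡ 1802 (mod 4787).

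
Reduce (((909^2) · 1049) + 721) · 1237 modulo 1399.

315

(909)^2 ≡ 871 (mod 1399)
871 · 1049 = 913679 ≡ 132 (mod 1399)
132 + 721 = 853
853 · 1237 = 1055161 ≡ 315 (mod 1399)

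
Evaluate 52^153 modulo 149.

136

153 in binary is 10011001, i.e. 153 = 128 + 16 + 8 + 1.
52^1 ≡ 52 (mod 149)
52^2 ≡ 52^2 = 2704 ≡ 22 (mod 149)
52^4 ≡ 22^2 = 484 ≡ 37 (mod 149)
52^8 ≡ 37^2 = 1369 ≡ 28 (mod 149)
52^16 ≡ 28^2 = 784 ≡ 39 (mod 149)
52^32 ≡ 39^2 = 1521 ≡ 31 (mod 149)
52^64 ≡ 31^2 = 961 ≡ 67 (mod 149)
52^128 ≡ 67^2 = 4489 ≡ 19 (mod 149)
52^153 = 52^128 * 52^16 * 52^8 * 52^1 ≡ 19 * 39 * 28 * 52 (mod 149).
Accumulate the product:
19 * 39 = 741 ≡ 145
145 * 28 = 4060 ≡ 37
37 * 52 = 1924 ≡ 136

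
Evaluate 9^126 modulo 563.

503

Compute successive squares:
126 in binary is 1111110, i.e. 126 = 64 + 32 + 16 + 8 + 4 + 2.
9^1 ≡ 9 (mod 563)
9^2 ≡ 9^2 = 81 (mod 563)
9^4 ≡ 81^2 = 6561 ≡ 368 (mod 563)
9^8 ≡ 368^2 = 135424 ≡ 304 (mod 563)
9^16 ≡ 304^2 = 92416 ≡ 84 (mod 563)
9^32 ≡ 84^2 = 7056 ≡ 300 (mod 563)
9^64 ≡ 300^2 = 90000 ≡ 483 (mod 563)
9^126 = 9^64 * 9^32 * 9^16 * 9^8 * 9^4 * 9^2 ≡ 483 * 300 * 84 * 304 * 368 * 81 (mod 563).
Accumulate the product:
483 * 300 = 144900 ≡ 209
209 * 84 = 17556 ≡ 103
103 * 304 = 31312 ≡ 347
347 * 368 = 127696 ≡ 458
458 * 81 = 37098 ≡ 503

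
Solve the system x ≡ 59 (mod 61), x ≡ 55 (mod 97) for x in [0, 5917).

3353

61⁻¹ mod 97: 61·35 ≡ 1 (mod 97), so 61⁻¹ ≡ 35.
x = 59 + 61·((55 − 59)·35 mod 97) = 59 + 61·54 = 3353.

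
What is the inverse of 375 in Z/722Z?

Apply the Euclidean algorithm and back-substitute:
722 = 1×375 + 347
375 = 1×347 + 28
347 = 12×28 + 11
28 = 2×11 + 6
11 = 1×6 + 5
6 = 1×5 + 1
5 = 5×1 + 0
gcd(375, 722) = 1, so the inverse exists.
Bézout: 1 = −67×722 + 129×375.
So 375⁻¹ ≡ 129 (mod 722).

129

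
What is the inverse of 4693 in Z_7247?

3737

By the extended Euclidean algorithm:
7247 = 1·4693 + 2554
4693 = 1·2554 + 2139
2554 = 1·2139 + 415
2139 = 5·415 + 64
415 = 6·64 + 31
64 = 2·31 + 2
31 = 15·2 + 1
2 = 2·1 + 0
gcd(4693, 7247) = 1, so the inverse exists.
Back-substitute for 1:
1 = 1·31 − 15·2
  = −15·64 + 31·31
  = 31·415 − 201·64
  = −201·2139 + 1036·415
  = 1036·2554 − 1237·2139
  = −1237·4693 + 2273·2554
  = 2273·7247 − 3510·4693
So 4693⁻¹ ≡ −3510 ≡ 3737 (mod 7247).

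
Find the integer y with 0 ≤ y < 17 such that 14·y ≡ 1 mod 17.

11

By the extended Euclidean algorithm:
17 = 1×14 + 3
14 = 4×3 + 2
3 = 1×2 + 1
2 = 2×1 + 0
gcd(14, 17) = 1, so the inverse exists.
Back-substitute for 1:
1 = 1×3 − 1×2
  = −1×14 + 5×3
  = 5×17 − 6×14
So 14⁻¹ ≡ −6 ≡ 11 (mod 17).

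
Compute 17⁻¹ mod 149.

114

149 = 8*17 + 13
17 = 1*13 + 4
13 = 3*4 + 1
4 = 4*1 + 0
gcd(17, 149) = 1, so the inverse exists.
Back-substitute for 1:
1 = 1*13 − 3*4
  = −3*17 + 4*13
  = 4*149 − 35*17
So 17⁻¹ ≡ −35 ≡ 114 (mod 149).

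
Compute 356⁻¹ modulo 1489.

481

By the extended Euclidean algorithm:
1489 = 4*356 + 65
356 = 5*65 + 31
65 = 2*31 + 3
31 = 10*3 + 1
3 = 3*1 + 0
gcd(356, 1489) = 1, so the inverse exists.
Bézout: 1 = −115*1489 + 481*356.
So 356⁻¹ ≡ 481 (mod 1489).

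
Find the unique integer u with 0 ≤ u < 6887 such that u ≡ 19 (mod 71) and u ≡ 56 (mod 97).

4421

71⁻¹ mod 97: 71*41 ≡ 1 (mod 97), so 71⁻¹ ≡ 41.
u = 19 + 71*((56 − 19)*41 mod 97) = 19 + 71*62 = 4421.
Check: 4421 mod 71 = 19, 4421 mod 97 = 56. ✓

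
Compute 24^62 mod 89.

By square-and-multiply:
24^1 ≡ 24 (mod 89)
24^2 ≡ 24^2 = 576 ≡ 42 (mod 89)
24^4 ≡ 42^2 = 1764 ≡ 73 (mod 89)
24^8 ≡ 73^2 = 5329 ≡ 78 (mod 89)
24^16 ≡ 78^2 = 6084 ≡ 32 (mod 89)
24^32 ≡ 32^2 = 1024 ≡ 45 (mod 89)
24^62 = 24^32 × 24^16 × 24^8 × 24^4 × 24^2 ≡ 45 × 32 × 78 × 73 × 42 (mod 89).
Accumulate the product:
45 × 32 = 1440 ≡ 16
16 × 78 = 1248 ≡ 2
2 × 73 = 146 ≡ 57
57 × 42 = 2394 ≡ 80

80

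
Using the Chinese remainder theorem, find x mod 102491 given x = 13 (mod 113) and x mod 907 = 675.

113⁻¹ mod 907: 113×602 ≡ 1 (mod 907), so 113⁻¹ ≡ 602.
x = 13 + 113×((675 − 13)×602 mod 907) = 13 + 113×351 = 39676.

39676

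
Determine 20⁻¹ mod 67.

57

67 = 3·20 + 7
20 = 2·7 + 6
7 = 1·6 + 1
6 = 6·1 + 0
gcd(20, 67) = 1, so the inverse exists.
Back-substitute for 1:
1 = 1·7 − 1·6
  = −1·20 + 3·7
  = 3·67 − 10·20
So 20⁻¹ ≡ −10 ≡ 57 (mod 67).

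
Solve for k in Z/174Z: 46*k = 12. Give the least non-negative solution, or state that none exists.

gcd(46, 174) = 2, and 2 | 12, so solutions exist.
Divide through by 2: 23*k = 6 (mod 87).
23⁻¹ ≡ 53 (mod 87).
k ≡ 53*6 ≡ 57 (mod 87).
The smallest non-negative solution is k = 57.

57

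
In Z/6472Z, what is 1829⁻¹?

6472 = 3*1829 + 985
1829 = 1*985 + 844
985 = 1*844 + 141
844 = 5*141 + 139
141 = 1*139 + 2
139 = 69*2 + 1
2 = 2*1 + 0
gcd(1829, 6472) = 1, so the inverse exists.
Bézout: 1 = −908*6472 + 3213*1829.
So 1829⁻¹ ≡ 3213 (mod 6472).

3213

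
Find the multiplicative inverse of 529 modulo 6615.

6615 = 12×529 + 267
529 = 1×267 + 262
267 = 1×262 + 5
262 = 52×5 + 2
5 = 2×2 + 1
2 = 2×1 + 0
gcd(529, 6615) = 1, so the inverse exists.
Back-substitute for 1:
1 = 1×5 − 2×2
  = −2×262 + 105×5
  = 105×267 − 107×262
  = −107×529 + 212×267
  = 212×6615 − 2651×529
So 529⁻¹ ≡ −2651 ≡ 3964 (mod 6615).

3964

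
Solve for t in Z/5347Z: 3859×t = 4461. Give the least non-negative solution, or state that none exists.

gcd(3859, 5347) = 1, so a unique solution mod 5347 exists.
3859⁻¹ ≡ 327 (mod 5347).
t ≡ 327×4461 ≡ 4363 (mod 5347).

4363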